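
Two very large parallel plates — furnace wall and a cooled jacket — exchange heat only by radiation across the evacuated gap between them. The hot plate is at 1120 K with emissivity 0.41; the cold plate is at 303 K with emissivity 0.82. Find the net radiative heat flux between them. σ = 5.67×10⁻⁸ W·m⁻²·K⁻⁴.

q ≈ 33400 W/m²

For two infinite grey parallel plates, q = σ(T₁⁴ − T₂⁴)/(1/ε₁ + 1/ε₂ − 1).
T₁⁴ − T₂⁴ = 1.574×10¹² − 8.429×10⁹ = 1.565×10¹² K⁴.
1/ε₁ + 1/ε₂ − 1 = 2.439 + 1.220 − 1 = 2.659.
q = 5.67×10⁻⁸ × 1.565×10¹² / 2.659.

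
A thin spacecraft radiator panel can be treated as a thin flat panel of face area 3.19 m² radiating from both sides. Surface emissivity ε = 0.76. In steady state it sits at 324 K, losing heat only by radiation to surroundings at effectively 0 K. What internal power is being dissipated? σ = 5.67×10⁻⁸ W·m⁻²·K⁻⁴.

P ≈ 3030 W

Steady state: P = εσA T⁴.
A = 2·3.19 = 6.380 m²; T⁴ = (324)⁴ = 1.102×10¹⁰ K⁴.
P = 0.76 × 5.67×10⁻⁸ × 6.380 × 1.102×10¹⁰.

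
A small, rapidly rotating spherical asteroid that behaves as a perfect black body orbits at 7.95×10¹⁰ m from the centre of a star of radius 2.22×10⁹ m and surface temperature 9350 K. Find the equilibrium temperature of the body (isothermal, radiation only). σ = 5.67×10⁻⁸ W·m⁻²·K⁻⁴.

The star's surface emits σT_*⁴; at distance d the flux is S = σT_*⁴(R_*/d)².
S = 5.67×10⁻⁸·(9350)⁴·(2.22×10⁹/7.95×10¹⁰)² = 3.379×10⁵ W/m².
For an isothermal sphere T⁴ = (1−a)S/(4σ) = 1.490×10¹² K⁴.

T ≈ 1100 K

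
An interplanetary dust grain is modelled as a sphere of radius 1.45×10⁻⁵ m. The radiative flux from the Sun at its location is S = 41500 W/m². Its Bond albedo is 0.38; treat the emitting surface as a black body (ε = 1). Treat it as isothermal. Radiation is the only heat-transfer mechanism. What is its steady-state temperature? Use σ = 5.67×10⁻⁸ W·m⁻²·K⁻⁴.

T ≈ 580 K

At equilibrium, absorbed power = emitted power.
Absorbing cross-section = πr² = 6.605×10⁻¹⁰ m²; emitting surface = 4πr² = 2.642×10⁻⁹ m² (ratio 4).
(1−a)S·A_cross = εσ·A_surf·T⁴  ⇒  T⁴ = (1−a)S/(4σ).
T⁴ = 0.620·41500/(4·5.67×10⁻⁸) = 1.134×10¹¹ K⁴.
T = (1.134×10¹¹)^(1/4).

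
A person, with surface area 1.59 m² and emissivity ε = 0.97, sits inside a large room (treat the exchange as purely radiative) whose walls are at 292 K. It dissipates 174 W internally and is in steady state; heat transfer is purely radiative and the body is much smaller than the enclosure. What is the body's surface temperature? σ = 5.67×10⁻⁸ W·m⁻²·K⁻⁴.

For a small grey body in a large enclosure, net radiated power = εσA(T⁴ − T_w⁴).
Steady state: P = εσA(T⁴ − T_w⁴) with A = 1.59 m².
T⁴ = P/(εσA) + T_w⁴ = 174/(0.97·5.67×10⁻⁸·1.590) + (292)⁴
    = 1.990×10⁹ + 7.270×10⁹ = 9.260×10⁹ K⁴.

T ≈ 310 K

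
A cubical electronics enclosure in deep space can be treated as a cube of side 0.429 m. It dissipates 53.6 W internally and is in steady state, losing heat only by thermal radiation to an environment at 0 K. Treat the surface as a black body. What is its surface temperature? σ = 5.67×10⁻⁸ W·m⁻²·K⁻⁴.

Steady state: internal power = radiated power, P = εσA T⁴.
Radiating area A = 6L² = 1.104 m².
T⁴ = P/(εσA) = 53.6/(1.0·5.67×10⁻⁸·1.104) = 8.561×10⁸ K⁴.
T = (8.561×10⁸)^(1/4).

T ≈ 171 K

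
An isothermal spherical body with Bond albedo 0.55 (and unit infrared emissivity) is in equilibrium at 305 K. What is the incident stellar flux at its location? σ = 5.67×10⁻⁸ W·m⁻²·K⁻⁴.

S ≈ 4360 W/m²

(1−a)S·πr² = σ·4πr²·T⁴ ⇒ S = 4σT⁴/(1−a).
S = 4·5.67×10⁻⁸·8.654×10⁹/0.450.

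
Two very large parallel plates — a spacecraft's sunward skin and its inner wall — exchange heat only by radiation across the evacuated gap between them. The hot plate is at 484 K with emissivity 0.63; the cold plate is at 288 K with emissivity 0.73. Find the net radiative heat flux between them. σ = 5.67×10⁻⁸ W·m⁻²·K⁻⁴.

q ≈ 1390 W/m²

For two infinite grey parallel plates, q = σ(T₁⁴ − T₂⁴)/(1/ε₁ + 1/ε₂ − 1).
T₁⁴ − T₂⁴ = 5.488×10¹⁰ − 6.880×10⁹ = 4.800×10¹⁰ K⁴.
1/ε₁ + 1/ε₂ − 1 = 1.587 + 1.370 − 1 = 1.957.
q = 5.67×10⁻⁸ × 4.800×10¹⁰ / 1.957.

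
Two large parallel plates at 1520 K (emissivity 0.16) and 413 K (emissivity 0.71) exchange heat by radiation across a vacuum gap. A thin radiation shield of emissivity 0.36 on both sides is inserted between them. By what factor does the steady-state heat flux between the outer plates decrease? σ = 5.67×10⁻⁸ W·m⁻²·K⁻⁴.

factor ≈ 1.68

Without shield: q₀ = σΔ(T⁴)/(1/ε₁+1/ε₂−1) with denominator 6.658.
With shield the two gaps are in series; the resistances add: (1/ε₁+1/ε_s−1)+(1/ε_s+1/ε₂−1) = 8.028+3.186 = 11.21.
Heat-flux ratio q₀/q = 11.21/6.658.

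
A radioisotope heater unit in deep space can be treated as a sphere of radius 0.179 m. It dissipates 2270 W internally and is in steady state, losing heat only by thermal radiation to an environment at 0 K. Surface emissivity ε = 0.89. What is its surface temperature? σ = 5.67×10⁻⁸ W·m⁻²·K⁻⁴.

T ≈ 578 K

Steady state: internal power = radiated power, P = εσA T⁴.
Radiating area A = 4πr² = 0.4026 m².
T⁴ = P/(εσA) = 2270/(0.89·5.67×10⁻⁸·0.4026) = 1.117×10¹¹ K⁴.
T = (1.117×10¹¹)^(1/4).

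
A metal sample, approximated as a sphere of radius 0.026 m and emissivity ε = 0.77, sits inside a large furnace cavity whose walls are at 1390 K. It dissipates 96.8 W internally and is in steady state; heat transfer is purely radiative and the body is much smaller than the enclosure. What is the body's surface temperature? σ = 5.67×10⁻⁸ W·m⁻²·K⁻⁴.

T ≈ 1410 K

For a small grey body in a large enclosure, net radiated power = εσA(T⁴ − T_w⁴).
Steady state: P = εσA(T⁴ − T_w⁴) with A = 4πr² = 0.008495 m².
T⁴ = P/(εσA) + T_w⁴ = 96.8/(0.77·5.67×10⁻⁸·0.008495) + (1390)⁴
    = 2.610×10¹¹ + 3.733×10¹² = 3.994×10¹² K⁴.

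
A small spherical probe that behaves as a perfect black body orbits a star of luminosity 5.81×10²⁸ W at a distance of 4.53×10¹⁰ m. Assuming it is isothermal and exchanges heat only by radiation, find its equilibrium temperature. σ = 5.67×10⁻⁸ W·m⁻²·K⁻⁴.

First find the stellar flux at distance d: S = L/(4πd²) = 5.81×10²⁸/(4π·(4.53×10¹⁰)²) = 2.253×10⁶ W/m².
For an isothermal sphere, absorbed (1−a)S·πr² = emitted σ·4πr²·T⁴, so T⁴ = (1−a)S/(4σ).
T⁴ = 1.00·2.253×10⁶/(4·5.67×10⁻⁸) = 9.934×10¹² K⁴.

T ≈ 1780 K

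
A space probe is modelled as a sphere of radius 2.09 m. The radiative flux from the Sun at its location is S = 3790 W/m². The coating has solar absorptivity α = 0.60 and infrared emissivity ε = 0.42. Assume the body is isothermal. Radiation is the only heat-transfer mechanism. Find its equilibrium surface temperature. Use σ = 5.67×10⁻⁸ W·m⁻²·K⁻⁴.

At equilibrium, absorbed power = emitted power.
Absorbing cross-section = πr² = 13.72 m²; emitting surface = 4πr² = 54.89 m² (ratio 4).
αS·A_cross = εσ·A_surf·T⁴  ⇒  T⁴ = αS/(ε·4σ).
T⁴ = 0.600·3790/(0.42·4·5.67×10⁻⁸) = 2.387×10¹⁰ K⁴.
T = (2.387×10¹⁰)^(1/4).

T ≈ 393 K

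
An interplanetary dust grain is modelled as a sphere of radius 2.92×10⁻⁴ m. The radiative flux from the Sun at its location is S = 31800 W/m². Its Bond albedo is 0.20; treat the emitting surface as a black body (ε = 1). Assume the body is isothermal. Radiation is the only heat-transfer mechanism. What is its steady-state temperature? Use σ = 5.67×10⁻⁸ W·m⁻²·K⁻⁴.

T ≈ 579 K

At equilibrium, absorbed power = emitted power.
Absorbing cross-section = πr² = 2.679×10⁻⁷ m²; emitting surface = 4πr² = 1.071×10⁻⁶ m² (ratio 4).
(1−a)S·A_cross = εσ·A_surf·T⁴  ⇒  T⁴ = (1−a)S/(4σ).
T⁴ = 0.800·31800/(4·5.67×10⁻⁸) = 1.122×10¹¹ K⁴.
T = (1.122×10¹¹)^(1/4).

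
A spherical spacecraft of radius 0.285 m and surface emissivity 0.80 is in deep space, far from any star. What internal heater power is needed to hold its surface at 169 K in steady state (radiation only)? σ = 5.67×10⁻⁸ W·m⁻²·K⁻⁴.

P ≈ 37.8 W

P = εσ·4πr²·T⁴.
4πr² = 1.021 m²; T⁴ = 8.157×10⁸ K⁴.
P = 0.80·5.67×10⁻⁸·1.021·8.157×10⁸.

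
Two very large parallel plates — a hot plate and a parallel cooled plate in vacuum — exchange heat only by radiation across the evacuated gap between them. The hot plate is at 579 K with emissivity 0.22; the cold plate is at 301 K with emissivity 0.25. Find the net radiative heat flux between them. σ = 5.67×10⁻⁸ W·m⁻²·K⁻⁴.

q ≈ 783 W/m²

For two infinite grey parallel plates, q = σ(T₁⁴ − T₂⁴)/(1/ε₁ + 1/ε₂ − 1).
T₁⁴ − T₂⁴ = 1.124×10¹¹ − 8.209×10⁹ = 1.042×10¹¹ K⁴.
1/ε₁ + 1/ε₂ − 1 = 4.545 + 4.000 − 1 = 7.545.
q = 5.67×10⁻⁸ × 1.042×10¹¹ / 7.545.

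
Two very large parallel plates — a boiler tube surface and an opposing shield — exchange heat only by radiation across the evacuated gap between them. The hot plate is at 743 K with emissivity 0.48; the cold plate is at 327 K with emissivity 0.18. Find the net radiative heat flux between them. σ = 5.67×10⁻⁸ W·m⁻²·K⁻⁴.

For two infinite grey parallel plates, q = σ(T₁⁴ − T₂⁴)/(1/ε₁ + 1/ε₂ − 1).
T₁⁴ − T₂⁴ = 3.048×10¹¹ − 1.143×10¹⁰ = 2.933×10¹¹ K⁴.
1/ε₁ + 1/ε₂ − 1 = 2.083 + 5.556 − 1 = 6.639.
q = 5.67×10⁻⁸ × 2.933×10¹¹ / 6.639.

q ≈ 2510 W/m²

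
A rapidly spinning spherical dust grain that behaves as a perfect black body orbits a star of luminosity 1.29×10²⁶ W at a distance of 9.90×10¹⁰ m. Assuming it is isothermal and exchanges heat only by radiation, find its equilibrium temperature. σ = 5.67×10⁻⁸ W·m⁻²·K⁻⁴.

First find the stellar flux at distance d: S = L/(4πd²) = 1.29×10²⁶/(4π·(9.90×10¹⁰)²) = 1047 W/m².
For an isothermal sphere, absorbed (1−a)S·πr² = emitted σ·4πr²·T⁴, so T⁴ = (1−a)S/(4σ).
T⁴ = 1.00·1047/(4·5.67×10⁻⁸) = 4.618×10⁹ K⁴.

T ≈ 261 K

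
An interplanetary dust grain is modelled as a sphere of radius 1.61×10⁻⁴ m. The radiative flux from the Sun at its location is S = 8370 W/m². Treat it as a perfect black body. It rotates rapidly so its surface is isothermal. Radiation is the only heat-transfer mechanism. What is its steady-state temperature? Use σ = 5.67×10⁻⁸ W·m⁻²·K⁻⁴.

At equilibrium, absorbed power = emitted power.
Absorbing cross-section = πr² = 8.143×10⁻⁸ m²; emitting surface = 4πr² = 3.257×10⁻⁷ m² (ratio 4).
S·A_cross = εσ·A_surf·T⁴  ⇒  T⁴ = S/(4σ).
T⁴ = 1.00·8370/(4·5.67×10⁻⁸) = 3.690×10¹⁰ K⁴.
T = (3.690×10¹⁰)^(1/4).

T ≈ 438 K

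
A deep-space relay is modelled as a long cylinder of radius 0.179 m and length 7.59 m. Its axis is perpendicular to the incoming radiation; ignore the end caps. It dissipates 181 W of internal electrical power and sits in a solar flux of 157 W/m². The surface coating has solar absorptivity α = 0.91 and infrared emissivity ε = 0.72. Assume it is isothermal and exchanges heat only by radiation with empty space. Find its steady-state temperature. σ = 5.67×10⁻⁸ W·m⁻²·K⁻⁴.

At steady state, absorbed solar power + internal power = radiated power.
Absorbed: α·S·A_cross = 0.91·157·2.717 = 388.2 W (cross-section 2rL).
Total input = 388.2 + 181 = 569.2 W.
Radiated: εσ·A_surf·T⁴ with A_surf = 2πrL = 8.536 m².
T⁴ = 569.2/(0.72·5.67×10⁻⁸·8.536) = 1.633×10⁹ K⁴.

T ≈ 201 K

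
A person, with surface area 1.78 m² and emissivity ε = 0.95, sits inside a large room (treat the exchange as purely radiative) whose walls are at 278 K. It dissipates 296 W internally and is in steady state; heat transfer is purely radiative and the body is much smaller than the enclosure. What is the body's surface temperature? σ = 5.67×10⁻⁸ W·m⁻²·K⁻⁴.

T ≈ 309 K

For a small grey body in a large enclosure, net radiated power = εσA(T⁴ − T_w⁴).
Steady state: P = εσA(T⁴ − T_w⁴) with A = 1.78 m².
T⁴ = P/(εσA) + T_w⁴ = 296/(0.95·5.67×10⁻⁸·1.780) + (278)⁴
    = 3.087×10⁹ + 5.973×10⁹ = 9.060×10⁹ K⁴.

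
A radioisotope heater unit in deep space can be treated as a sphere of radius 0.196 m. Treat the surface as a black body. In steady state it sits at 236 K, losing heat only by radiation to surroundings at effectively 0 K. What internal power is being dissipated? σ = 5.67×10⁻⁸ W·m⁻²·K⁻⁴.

P ≈ 84.9 W

Steady state: P = εσA T⁴.
A = 4πr² = 0.4827 m²; T⁴ = (236)⁴ = 3.102×10⁹ K⁴.
P = 1.0 × 5.67×10⁻⁸ × 0.4827 × 3.102×10⁹.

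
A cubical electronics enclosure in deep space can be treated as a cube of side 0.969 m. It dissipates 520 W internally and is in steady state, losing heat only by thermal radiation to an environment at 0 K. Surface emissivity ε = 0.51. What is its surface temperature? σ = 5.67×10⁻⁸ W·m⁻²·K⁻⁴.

T ≈ 238 K

Steady state: internal power = radiated power, P = εσA T⁴.
Radiating area A = 6L² = 5.634 m².
T⁴ = P/(εσA) = 520/(0.51·5.67×10⁻⁸·5.634) = 3.192×10⁹ K⁴.
T = (3.192×10⁹)^(1/4).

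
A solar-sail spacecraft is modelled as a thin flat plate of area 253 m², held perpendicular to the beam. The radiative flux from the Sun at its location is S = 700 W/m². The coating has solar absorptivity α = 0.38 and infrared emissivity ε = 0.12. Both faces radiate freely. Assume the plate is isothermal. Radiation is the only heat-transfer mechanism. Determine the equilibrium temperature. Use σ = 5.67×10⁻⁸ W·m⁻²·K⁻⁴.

At equilibrium, absorbed power = emitted power.
Absorbing cross-section = A = 253.0 m²; emitting surface = 2A = 506.0 m² (ratio 2).
αS·A_cross = εσ·A_surf·T⁴  ⇒  T⁴ = αS/(ε·2σ).
T⁴ = 0.380·700/(0.12·2·5.67×10⁻⁸) = 1.955×10¹⁰ K⁴.
T = (1.955×10¹⁰)^(1/4).

T ≈ 374 K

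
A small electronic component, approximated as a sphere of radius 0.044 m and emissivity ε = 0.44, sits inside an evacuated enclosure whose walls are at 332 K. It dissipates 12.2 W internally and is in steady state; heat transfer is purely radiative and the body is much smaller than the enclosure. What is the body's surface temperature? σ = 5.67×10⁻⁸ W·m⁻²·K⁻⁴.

T ≈ 424 K

For a small grey body in a large enclosure, net radiated power = εσA(T⁴ − T_w⁴).
Steady state: P = εσA(T⁴ − T_w⁴) with A = 4πr² = 0.02433 m².
T⁴ = P/(εσA) + T_w⁴ = 12.2/(0.44·5.67×10⁻⁸·0.02433) + (332)⁴
    = 2.010×10¹⁰ + 1.215×10¹⁰ = 3.225×10¹⁰ K⁴.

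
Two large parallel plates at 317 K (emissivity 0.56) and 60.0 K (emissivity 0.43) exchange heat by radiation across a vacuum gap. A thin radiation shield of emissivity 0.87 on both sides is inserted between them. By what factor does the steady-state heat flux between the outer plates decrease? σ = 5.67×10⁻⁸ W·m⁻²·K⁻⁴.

Without shield: q₀ = σΔ(T⁴)/(1/ε₁+1/ε₂−1) with denominator 3.111.
With shield the two gaps are in series; the resistances add: (1/ε₁+1/ε_s−1)+(1/ε_s+1/ε₂−1) = 1.935+2.475 = 4.410.
Heat-flux ratio q₀/q = 4.410/3.111.

factor ≈ 1.42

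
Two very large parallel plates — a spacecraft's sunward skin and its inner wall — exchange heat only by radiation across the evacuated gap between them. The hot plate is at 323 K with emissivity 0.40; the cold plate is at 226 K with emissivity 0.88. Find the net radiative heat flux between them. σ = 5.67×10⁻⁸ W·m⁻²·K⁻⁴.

For two infinite grey parallel plates, q = σ(T₁⁴ − T₂⁴)/(1/ε₁ + 1/ε₂ − 1).
T₁⁴ − T₂⁴ = 1.088×10¹⁰ − 2.609×10⁹ = 8.276×10⁹ K⁴.
1/ε₁ + 1/ε₂ − 1 = 2.500 + 1.136 − 1 = 2.636.
q = 5.67×10⁻⁸ × 8.276×10⁹ / 2.636.

q ≈ 178 W/m²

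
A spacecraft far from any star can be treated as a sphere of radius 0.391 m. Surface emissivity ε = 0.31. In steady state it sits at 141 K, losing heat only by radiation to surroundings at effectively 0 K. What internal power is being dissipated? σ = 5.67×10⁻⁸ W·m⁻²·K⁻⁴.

P ≈ 13.3 W

Steady state: P = εσA T⁴.
A = 4πr² = 1.921 m²; T⁴ = (141)⁴ = 3.953×10⁸ K⁴.
P = 0.31 × 5.67×10⁻⁸ × 1.921 × 3.953×10⁸.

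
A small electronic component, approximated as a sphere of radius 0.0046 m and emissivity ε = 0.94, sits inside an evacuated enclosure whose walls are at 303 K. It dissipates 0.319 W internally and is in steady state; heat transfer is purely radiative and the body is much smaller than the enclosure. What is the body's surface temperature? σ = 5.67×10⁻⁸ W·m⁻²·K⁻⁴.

For a small grey body in a large enclosure, net radiated power = εσA(T⁴ − T_w⁴).
Steady state: P = εσA(T⁴ − T_w⁴) with A = 4πr² = 2.659×10⁻⁴ m².
T⁴ = P/(εσA) + T_w⁴ = 0.319/(0.94·5.67×10⁻⁸·2.659×10⁻⁴) + (303)⁴
    = 2.251×10¹⁰ + 8.429×10⁹ = 3.094×10¹⁰ K⁴.

T ≈ 419 K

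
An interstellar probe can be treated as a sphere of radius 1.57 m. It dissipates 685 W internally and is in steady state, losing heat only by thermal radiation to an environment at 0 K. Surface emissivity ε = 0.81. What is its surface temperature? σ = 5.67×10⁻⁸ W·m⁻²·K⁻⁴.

Steady state: internal power = radiated power, P = εσA T⁴.
Radiating area A = 4πr² = 30.97 m².
T⁴ = P/(εσA) = 685/(0.81·5.67×10⁻⁸·30.97) = 4.815×10⁸ K⁴.
T = (4.815×10⁸)^(1/4).

T ≈ 148 K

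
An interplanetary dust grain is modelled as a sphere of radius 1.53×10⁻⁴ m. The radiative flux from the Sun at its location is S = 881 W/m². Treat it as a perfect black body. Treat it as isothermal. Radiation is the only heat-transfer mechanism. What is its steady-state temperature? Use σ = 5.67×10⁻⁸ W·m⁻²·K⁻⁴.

T ≈ 250 K

At equilibrium, absorbed power = emitted power.
Absorbing cross-section = πr² = 7.354×10⁻⁸ m²; emitting surface = 4πr² = 2.942×10⁻⁷ m² (ratio 4).
S·A_cross = εσ·A_surf·T⁴  ⇒  T⁴ = S/(4σ).
T⁴ = 1.00·881/(4·5.67×10⁻⁸) = 3.884×10⁹ K⁴.
T = (3.884×10⁹)^(1/4).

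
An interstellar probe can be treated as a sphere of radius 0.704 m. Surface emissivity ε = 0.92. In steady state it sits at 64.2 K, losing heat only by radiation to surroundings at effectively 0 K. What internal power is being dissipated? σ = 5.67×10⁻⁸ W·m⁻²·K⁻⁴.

Steady state: P = εσA T⁴.
A = 4πr² = 6.228 m²; T⁴ = (64.2)⁴ = 1.699×10⁷ K⁴.
P = 0.92 × 5.67×10⁻⁸ × 6.228 × 1.699×10⁷.

P ≈ 5.52 W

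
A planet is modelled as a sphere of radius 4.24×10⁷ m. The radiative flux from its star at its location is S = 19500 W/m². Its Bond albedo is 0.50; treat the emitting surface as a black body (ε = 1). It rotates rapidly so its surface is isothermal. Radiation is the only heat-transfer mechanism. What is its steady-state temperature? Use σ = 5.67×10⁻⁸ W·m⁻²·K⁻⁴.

At equilibrium, absorbed power = emitted power.
Absorbing cross-section = πr² = 5.648×10¹⁵ m²; emitting surface = 4πr² = 2.259×10¹⁶ m² (ratio 4).
(1−a)S·A_cross = εσ·A_surf·T⁴  ⇒  T⁴ = (1−a)S/(4σ).
T⁴ = 0.500·19500/(4·5.67×10⁻⁸) = 4.299×10¹⁰ K⁴.
T = (4.299×10¹⁰)^(1/4).

T ≈ 455 K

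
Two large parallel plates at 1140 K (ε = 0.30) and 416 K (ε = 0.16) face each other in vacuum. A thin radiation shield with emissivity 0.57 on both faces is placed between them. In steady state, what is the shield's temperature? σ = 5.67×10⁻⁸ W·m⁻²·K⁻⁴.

In steady state the net flux on the hot side equals that on the cold side.
σ(T₁⁴−T_s⁴)/D₁ = σ(T_s⁴−T₂⁴)/D₂, with D₁ = 1/ε₁+1/ε_s−1 = 4.088, D₂ = 1/ε_s+1/ε₂−1 = 7.004.
Solve for T_s⁴: T_s⁴ = (D₂·T₁⁴ + D₁·T₂⁴)/(D₁+D₂) = 1.078×10¹² K⁴.

T_s ≈ 1020 K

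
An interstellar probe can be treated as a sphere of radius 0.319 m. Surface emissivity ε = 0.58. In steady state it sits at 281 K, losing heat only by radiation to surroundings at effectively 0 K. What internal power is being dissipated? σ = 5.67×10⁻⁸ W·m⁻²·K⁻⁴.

Steady state: P = εσA T⁴.
A = 4πr² = 1.279 m²; T⁴ = (281)⁴ = 6.235×10⁹ K⁴.
P = 0.58 × 5.67×10⁻⁸ × 1.279 × 6.235×10⁹.

P ≈ 262 W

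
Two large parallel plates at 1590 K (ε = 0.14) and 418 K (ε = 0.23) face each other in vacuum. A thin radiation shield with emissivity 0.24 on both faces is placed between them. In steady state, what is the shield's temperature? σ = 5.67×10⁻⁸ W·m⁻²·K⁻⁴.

T_s ≈ 1280 K

In steady state the net flux on the hot side equals that on the cold side.
σ(T₁⁴−T_s⁴)/D₁ = σ(T_s⁴−T₂⁴)/D₂, with D₁ = 1/ε₁+1/ε_s−1 = 10.31, D₂ = 1/ε_s+1/ε₂−1 = 7.514.
Solve for T_s⁴: T_s⁴ = (D₂·T₁⁴ + D₁·T₂⁴)/(D₁+D₂) = 2.712×10¹² K⁴.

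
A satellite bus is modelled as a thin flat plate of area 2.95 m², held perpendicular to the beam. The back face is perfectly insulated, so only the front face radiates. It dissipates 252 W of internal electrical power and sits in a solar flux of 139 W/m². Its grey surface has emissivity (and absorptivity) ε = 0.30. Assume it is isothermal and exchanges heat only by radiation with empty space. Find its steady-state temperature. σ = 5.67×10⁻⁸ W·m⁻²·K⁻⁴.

T ≈ 294 K

At steady state, absorbed solar power + internal power = radiated power.
Absorbed: α·S·A_cross = 0.30·139·2.950 = 123.0 W (cross-section A).
Total input = 123.0 + 252 = 375.0 W.
Radiated: εσ·A_surf·T⁴ with A_surf = A = 2.950 m².
T⁴ = 375.0/(0.30·5.67×10⁻⁸·2.950) = 7.473×10⁹ K⁴.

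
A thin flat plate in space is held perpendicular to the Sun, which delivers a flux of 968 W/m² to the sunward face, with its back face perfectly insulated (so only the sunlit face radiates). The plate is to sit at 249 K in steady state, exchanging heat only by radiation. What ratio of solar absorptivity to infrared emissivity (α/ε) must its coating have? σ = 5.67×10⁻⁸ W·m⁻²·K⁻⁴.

Balance: αS·A = εσ·1A·T⁴ ⇒ α/ε = σT⁴/S.
α/ε = 5.67×10⁻⁸·(249)⁴/968 = 5.67×10⁻⁸·3.844×10⁹/968.

α/ε ≈ 0.225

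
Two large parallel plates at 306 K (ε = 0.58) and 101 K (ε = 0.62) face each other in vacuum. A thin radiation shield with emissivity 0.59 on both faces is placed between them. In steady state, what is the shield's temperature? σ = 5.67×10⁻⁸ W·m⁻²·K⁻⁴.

T_s ≈ 257 K

In steady state the net flux on the hot side equals that on the cold side.
σ(T₁⁴−T_s⁴)/D₁ = σ(T_s⁴−T₂⁴)/D₂, with D₁ = 1/ε₁+1/ε_s−1 = 2.419, D₂ = 1/ε_s+1/ε₂−1 = 2.308.
Solve for T_s⁴: T_s⁴ = (D₂·T₁⁴ + D₁·T₂⁴)/(D₁+D₂) = 4.334×10⁹ K⁴.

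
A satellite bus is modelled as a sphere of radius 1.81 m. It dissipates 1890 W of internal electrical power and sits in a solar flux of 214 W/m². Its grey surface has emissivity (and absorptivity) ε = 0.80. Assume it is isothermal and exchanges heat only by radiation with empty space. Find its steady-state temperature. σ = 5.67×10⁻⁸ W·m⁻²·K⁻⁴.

T ≈ 210 K

At steady state, absorbed solar power + internal power = radiated power.
Absorbed: α·S·A_cross = 0.80·214·10.29 = 1762 W (cross-section πr²).
Total input = 1762 + 1890 = 3652 W.
Radiated: εσ·A_surf·T⁴ with A_surf = 4πr² = 41.17 m².
T⁴ = 3652/(0.80·5.67×10⁻⁸·41.17) = 1.956×10⁹ K⁴.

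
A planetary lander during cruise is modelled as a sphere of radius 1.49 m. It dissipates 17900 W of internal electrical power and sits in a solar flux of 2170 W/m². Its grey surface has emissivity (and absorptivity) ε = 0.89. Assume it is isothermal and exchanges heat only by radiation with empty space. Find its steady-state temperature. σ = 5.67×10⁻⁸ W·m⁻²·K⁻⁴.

T ≈ 386 K

At steady state, absorbed solar power + internal power = radiated power.
Absorbed: α·S·A_cross = 0.89·2170·6.975 = 13470 W (cross-section πr²).
Total input = 13470 + 17900 = 31370 W.
Radiated: εσ·A_surf·T⁴ with A_surf = 4πr² = 27.90 m².
T⁴ = 31370/(0.89·5.67×10⁻⁸·27.90) = 2.228×10¹⁰ K⁴.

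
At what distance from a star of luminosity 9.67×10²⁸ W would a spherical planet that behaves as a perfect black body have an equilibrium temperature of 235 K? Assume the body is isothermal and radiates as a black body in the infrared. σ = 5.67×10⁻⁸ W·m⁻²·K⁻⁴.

For an isothermal black-emitting sphere, (1−a)S·πr² = σ·4πr²·T⁴ ⇒ S = 4σT⁴/(1−a).
S = 4·5.67×10⁻⁸·(235)⁴/1.00 = 691.7 W/m².
Flux falls as S = L/(4πd²), so d = √(L/(4πS)) = √(9.67×10²⁸/(4π·691.7)).

d ≈ 3.34×10¹² m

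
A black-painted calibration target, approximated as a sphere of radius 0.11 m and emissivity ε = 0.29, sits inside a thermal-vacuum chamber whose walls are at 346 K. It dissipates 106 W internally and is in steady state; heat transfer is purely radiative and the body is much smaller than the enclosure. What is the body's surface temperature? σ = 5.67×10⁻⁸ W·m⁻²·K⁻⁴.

T ≈ 488 K

For a small grey body in a large enclosure, net radiated power = εσA(T⁴ − T_w⁴).
Steady state: P = εσA(T⁴ − T_w⁴) with A = 4πr² = 0.1521 m².
T⁴ = P/(εσA) + T_w⁴ = 106/(0.29·5.67×10⁻⁸·0.1521) + (346)⁴
    = 4.240×10¹⁰ + 1.433×10¹⁰ = 5.673×10¹⁰ K⁴.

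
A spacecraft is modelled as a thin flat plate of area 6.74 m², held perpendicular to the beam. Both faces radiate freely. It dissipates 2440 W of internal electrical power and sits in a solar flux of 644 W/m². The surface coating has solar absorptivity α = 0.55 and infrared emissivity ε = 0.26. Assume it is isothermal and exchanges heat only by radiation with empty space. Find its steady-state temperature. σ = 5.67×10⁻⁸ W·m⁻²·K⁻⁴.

T ≈ 395 K

At steady state, absorbed solar power + internal power = radiated power.
Absorbed: α·S·A_cross = 0.55·644·6.740 = 2387 W (cross-section A).
Total input = 2387 + 2440 = 4827 W.
Radiated: εσ·A_surf·T⁴ with A_surf = 2A = 13.48 m².
T⁴ = 4827/(0.26·5.67×10⁻⁸·13.48) = 2.429×10¹⁰ K⁴.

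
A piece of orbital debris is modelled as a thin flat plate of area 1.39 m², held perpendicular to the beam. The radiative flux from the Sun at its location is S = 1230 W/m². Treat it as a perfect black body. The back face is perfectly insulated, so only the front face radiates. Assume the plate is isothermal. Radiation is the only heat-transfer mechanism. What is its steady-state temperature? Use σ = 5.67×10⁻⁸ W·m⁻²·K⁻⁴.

At equilibrium, absorbed power = emitted power.
Absorbing cross-section = A = 1.390 m²; emitting surface = A = 1.390 m² (ratio 1).
S·A_cross = εσ·A_surf·T⁴  ⇒  T⁴ = S/(1σ).
T⁴ = 1.00·1230/(1·5.67×10⁻⁸) = 2.169×10¹⁰ K⁴.
T = (2.169×10¹⁰)^(1/4).

T ≈ 384 K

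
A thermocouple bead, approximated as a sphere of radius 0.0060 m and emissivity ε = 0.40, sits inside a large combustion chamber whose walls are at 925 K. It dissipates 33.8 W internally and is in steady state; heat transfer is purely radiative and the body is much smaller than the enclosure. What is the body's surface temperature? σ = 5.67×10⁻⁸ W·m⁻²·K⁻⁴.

T ≈ 1420 K

For a small grey body in a large enclosure, net radiated power = εσA(T⁴ − T_w⁴).
Steady state: P = εσA(T⁴ − T_w⁴) with A = 4πr² = 4.524×10⁻⁴ m².
T⁴ = P/(εσA) + T_w⁴ = 33.8/(0.40·5.67×10⁻⁸·4.524×10⁻⁴) + (925)⁴
    = 3.294×10¹² + 7.321×10¹¹ = 4.026×10¹² K⁴.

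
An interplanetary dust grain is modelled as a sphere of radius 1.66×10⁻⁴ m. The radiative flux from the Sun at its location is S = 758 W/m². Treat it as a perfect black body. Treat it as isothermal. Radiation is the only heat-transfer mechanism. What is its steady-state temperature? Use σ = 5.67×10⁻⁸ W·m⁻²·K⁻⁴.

At equilibrium, absorbed power = emitted power.
Absorbing cross-section = πr² = 8.657×10⁻⁸ m²; emitting surface = 4πr² = 3.463×10⁻⁷ m² (ratio 4).
S·A_cross = εσ·A_surf·T⁴  ⇒  T⁴ = S/(4σ).
T⁴ = 1.00·758/(4·5.67×10⁻⁸) = 3.342×10⁹ K⁴.
T = (3.342×10⁹)^(1/4).

T ≈ 240 K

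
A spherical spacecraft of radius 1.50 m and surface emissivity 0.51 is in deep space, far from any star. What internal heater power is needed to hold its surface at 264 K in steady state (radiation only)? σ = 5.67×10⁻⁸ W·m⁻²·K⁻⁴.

P = εσ·4πr²·T⁴.
4πr² = 28.27 m²; T⁴ = 4.858×10⁹ K⁴.
P = 0.51·5.67×10⁻⁸·28.27·4.858×10⁹.

P ≈ 3970 W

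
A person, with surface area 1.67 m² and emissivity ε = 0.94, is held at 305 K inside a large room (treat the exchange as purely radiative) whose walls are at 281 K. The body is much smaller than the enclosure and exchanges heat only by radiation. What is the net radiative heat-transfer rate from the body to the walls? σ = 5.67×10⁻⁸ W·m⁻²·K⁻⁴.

For a small grey body in a large enclosure: P_net = εσA(T_body⁴ − T_wall⁴).
A = 1.67 m²; T_body⁴ − T_wall⁴ = 8.654×10⁹ − 6.235×10⁹ = 2.419×10⁹ K⁴.
|P_net| = 0.94·5.67×10⁻⁸·1.670·2.419×10⁹.

P_net ≈ 215 W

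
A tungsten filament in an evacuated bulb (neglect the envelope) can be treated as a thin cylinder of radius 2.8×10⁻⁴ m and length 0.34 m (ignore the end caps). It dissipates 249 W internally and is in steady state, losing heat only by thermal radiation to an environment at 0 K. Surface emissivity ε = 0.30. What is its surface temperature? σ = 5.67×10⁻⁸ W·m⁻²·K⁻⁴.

Steady state: internal power = radiated power, P = εσA T⁴.
Radiating area A = 2πrL = 5.982×10⁻⁴ m².
T⁴ = P/(εσA) = 249/(0.30·5.67×10⁻⁸·5.982×10⁻⁴) = 2.447×10¹³ K⁴.
T = (2.447×10¹³)^(1/4).

T ≈ 2220 K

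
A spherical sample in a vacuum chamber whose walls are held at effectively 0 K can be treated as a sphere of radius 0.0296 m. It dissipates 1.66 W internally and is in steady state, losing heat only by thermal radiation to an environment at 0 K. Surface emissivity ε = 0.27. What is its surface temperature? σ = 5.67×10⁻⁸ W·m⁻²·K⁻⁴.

T ≈ 315 K

Steady state: internal power = radiated power, P = εσA T⁴.
Radiating area A = 4πr² = 0.01101 m².
T⁴ = P/(εσA) = 1.66/(0.27·5.67×10⁻⁸·0.01101) = 9.848×10⁹ K⁴.
T = (9.848×10⁹)^(1/4).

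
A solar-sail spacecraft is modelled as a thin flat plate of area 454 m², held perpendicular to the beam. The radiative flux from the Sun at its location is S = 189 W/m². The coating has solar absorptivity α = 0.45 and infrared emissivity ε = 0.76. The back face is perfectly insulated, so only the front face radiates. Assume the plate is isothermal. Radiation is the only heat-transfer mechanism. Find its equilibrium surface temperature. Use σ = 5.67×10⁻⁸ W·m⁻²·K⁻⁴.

At equilibrium, absorbed power = emitted power.
Absorbing cross-section = A = 454.0 m²; emitting surface = A = 454.0 m² (ratio 1).
αS·A_cross = εσ·A_surf·T⁴  ⇒  T⁴ = αS/(ε·1σ).
T⁴ = 0.450·189/(0.76·1·5.67×10⁻⁸) = 1.974×10⁹ K⁴.
T = (1.974×10⁹)^(1/4).

T ≈ 211 K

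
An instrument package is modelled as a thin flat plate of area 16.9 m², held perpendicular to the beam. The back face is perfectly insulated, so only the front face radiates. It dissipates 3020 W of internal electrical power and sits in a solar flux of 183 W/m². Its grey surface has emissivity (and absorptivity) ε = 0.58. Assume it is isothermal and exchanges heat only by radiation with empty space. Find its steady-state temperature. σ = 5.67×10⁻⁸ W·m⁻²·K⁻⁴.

At steady state, absorbed solar power + internal power = radiated power.
Absorbed: α·S·A_cross = 0.58·183·16.90 = 1794 W (cross-section A).
Total input = 1794 + 3020 = 4814 W.
Radiated: εσ·A_surf·T⁴ with A_surf = A = 16.90 m².
T⁴ = 4814/(0.58·5.67×10⁻⁸·16.90) = 8.661×10⁹ K⁴.

T ≈ 305 K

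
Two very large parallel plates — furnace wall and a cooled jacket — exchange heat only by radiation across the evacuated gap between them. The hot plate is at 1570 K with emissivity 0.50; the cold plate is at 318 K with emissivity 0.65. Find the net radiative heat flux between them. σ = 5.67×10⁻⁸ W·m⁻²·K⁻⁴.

q ≈ 1.35×10⁵ W/m²

For two infinite grey parallel plates, q = σ(T₁⁴ − T₂⁴)/(1/ε₁ + 1/ε₂ − 1).
T₁⁴ − T₂⁴ = 6.076×10¹² − 1.023×10¹⁰ = 6.066×10¹² K⁴.
1/ε₁ + 1/ε₂ − 1 = 2.000 + 1.538 − 1 = 2.538.
q = 5.67×10⁻⁸ × 6.066×10¹² / 2.538.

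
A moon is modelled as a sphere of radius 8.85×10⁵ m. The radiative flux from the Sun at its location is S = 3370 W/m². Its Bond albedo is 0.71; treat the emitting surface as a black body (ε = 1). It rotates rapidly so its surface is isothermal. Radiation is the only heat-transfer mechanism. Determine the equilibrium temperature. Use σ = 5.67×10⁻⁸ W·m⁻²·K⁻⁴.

T ≈ 256 K

At equilibrium, absorbed power = emitted power.
Absorbing cross-section = πr² = 2.461×10¹² m²; emitting surface = 4πr² = 9.842×10¹² m² (ratio 4).
(1−a)S·A_cross = εσ·A_surf·T⁴  ⇒  T⁴ = (1−a)S/(4σ).
T⁴ = 0.290·3370/(4·5.67×10⁻⁸) = 4.309×10⁹ K⁴.
T = (4.309×10⁹)^(1/4).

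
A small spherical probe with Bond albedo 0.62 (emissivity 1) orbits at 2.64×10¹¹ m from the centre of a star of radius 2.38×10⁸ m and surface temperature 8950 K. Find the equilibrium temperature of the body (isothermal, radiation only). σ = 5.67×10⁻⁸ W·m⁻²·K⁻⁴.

T ≈ 149 K

The star's surface emits σT_*⁴; at distance d the flux is S = σT_*⁴(R_*/d)².
S = 5.67×10⁻⁸·(8950)⁴·(2.38×10⁸/2.64×10¹¹)² = 295.7 W/m².
For an isothermal sphere T⁴ = (1−a)S/(4σ) = 4.954×10⁸ K⁴.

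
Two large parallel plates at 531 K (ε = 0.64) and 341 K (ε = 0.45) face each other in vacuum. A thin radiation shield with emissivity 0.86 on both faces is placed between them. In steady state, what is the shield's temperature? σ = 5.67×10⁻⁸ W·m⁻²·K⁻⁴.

T_s ≈ 477 K

In steady state the net flux on the hot side equals that on the cold side.
σ(T₁⁴−T_s⁴)/D₁ = σ(T_s⁴−T₂⁴)/D₂, with D₁ = 1/ε₁+1/ε_s−1 = 1.725, D₂ = 1/ε_s+1/ε₂−1 = 2.385.
Solve for T_s⁴: T_s⁴ = (D₂·T₁⁴ + D₁·T₂⁴)/(D₁+D₂) = 5.181×10¹⁰ K⁴.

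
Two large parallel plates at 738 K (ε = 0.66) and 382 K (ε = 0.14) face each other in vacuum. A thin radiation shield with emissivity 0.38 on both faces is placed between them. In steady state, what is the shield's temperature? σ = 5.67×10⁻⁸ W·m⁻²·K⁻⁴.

T_s ≈ 688 K

In steady state the net flux on the hot side equals that on the cold side.
σ(T₁⁴−T_s⁴)/D₁ = σ(T_s⁴−T₂⁴)/D₂, with D₁ = 1/ε₁+1/ε_s−1 = 3.147, D₂ = 1/ε_s+1/ε₂−1 = 8.774.
Solve for T_s⁴: T_s⁴ = (D₂·T₁⁴ + D₁·T₂⁴)/(D₁+D₂) = 2.240×10¹¹ K⁴.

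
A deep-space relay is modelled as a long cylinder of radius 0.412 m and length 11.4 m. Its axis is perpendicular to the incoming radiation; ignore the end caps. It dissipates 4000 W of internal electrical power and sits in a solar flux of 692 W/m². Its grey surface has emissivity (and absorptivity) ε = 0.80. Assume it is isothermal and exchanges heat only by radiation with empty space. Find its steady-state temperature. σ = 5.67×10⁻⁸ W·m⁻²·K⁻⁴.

At steady state, absorbed solar power + internal power = radiated power.
Absorbed: α·S·A_cross = 0.80·692·9.394 = 5200 W (cross-section 2rL).
Total input = 5200 + 4000 = 9200 W.
Radiated: εσ·A_surf·T⁴ with A_surf = 2πrL = 29.51 m².
T⁴ = 9200/(0.80·5.67×10⁻⁸·29.51) = 6.873×10⁹ K⁴.

T ≈ 288 K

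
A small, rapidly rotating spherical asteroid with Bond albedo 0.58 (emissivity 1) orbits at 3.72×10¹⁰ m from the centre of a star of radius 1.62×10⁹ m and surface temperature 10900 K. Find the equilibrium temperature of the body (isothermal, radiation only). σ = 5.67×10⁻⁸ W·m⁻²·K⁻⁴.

The star's surface emits σT_*⁴; at distance d the flux is S = σT_*⁴(R_*/d)².
S = 5.67×10⁻⁸·(10900)⁴·(1.62×10⁹/3.72×10¹⁰)² = 1.518×10⁶ W/m².
For an isothermal sphere T⁴ = (1−a)S/(4σ) = 2.811×10¹² K⁴.

T ≈ 1290 K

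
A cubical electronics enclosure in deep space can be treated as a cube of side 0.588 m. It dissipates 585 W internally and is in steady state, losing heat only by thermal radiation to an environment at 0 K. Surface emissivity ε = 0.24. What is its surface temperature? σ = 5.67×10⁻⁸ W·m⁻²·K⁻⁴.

T ≈ 379 K

Steady state: internal power = radiated power, P = εσA T⁴.
Radiating area A = 6L² = 2.074 m².
T⁴ = P/(εσA) = 585/(0.24·5.67×10⁻⁸·2.074) = 2.072×10¹⁰ K⁴.
T = (2.072×10¹⁰)^(1/4).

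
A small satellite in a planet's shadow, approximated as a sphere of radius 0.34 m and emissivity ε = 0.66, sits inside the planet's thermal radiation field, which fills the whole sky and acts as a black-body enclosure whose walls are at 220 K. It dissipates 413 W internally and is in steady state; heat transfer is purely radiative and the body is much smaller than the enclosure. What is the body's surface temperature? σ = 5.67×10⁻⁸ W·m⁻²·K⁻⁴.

For a small grey body in a large enclosure, net radiated power = εσA(T⁴ − T_w⁴).
Steady state: P = εσA(T⁴ − T_w⁴) with A = 4πr² = 1.453 m².
T⁴ = P/(εσA) + T_w⁴ = 413/(0.66·5.67×10⁻⁸·1.453) + (220)⁴
    = 7.597×10⁹ + 2.343×10⁹ = 9.940×10⁹ K⁴.

T ≈ 316 K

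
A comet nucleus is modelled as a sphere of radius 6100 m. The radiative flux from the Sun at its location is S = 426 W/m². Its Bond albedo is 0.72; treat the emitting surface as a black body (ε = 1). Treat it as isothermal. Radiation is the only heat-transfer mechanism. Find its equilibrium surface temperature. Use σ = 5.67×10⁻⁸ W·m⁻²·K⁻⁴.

At equilibrium, absorbed power = emitted power.
Absorbing cross-section = πr² = 1.169×10⁸ m²; emitting surface = 4πr² = 4.676×10⁸ m² (ratio 4).
(1−a)S·A_cross = εσ·A_surf·T⁴  ⇒  T⁴ = (1−a)S/(4σ).
T⁴ = 0.280·426/(4·5.67×10⁻⁸) = 5.259×10⁸ K⁴.
T = (5.259×10⁸)^(1/4).

T ≈ 151 K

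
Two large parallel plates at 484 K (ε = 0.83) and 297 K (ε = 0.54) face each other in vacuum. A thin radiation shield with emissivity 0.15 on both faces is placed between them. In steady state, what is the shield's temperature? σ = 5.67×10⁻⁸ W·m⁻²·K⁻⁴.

T_s ≈ 424 K

In steady state the net flux on the hot side equals that on the cold side.
σ(T₁⁴−T_s⁴)/D₁ = σ(T_s⁴−T₂⁴)/D₂, with D₁ = 1/ε₁+1/ε_s−1 = 6.871, D₂ = 1/ε_s+1/ε₂−1 = 7.519.
Solve for T_s⁴: T_s⁴ = (D₂·T₁⁴ + D₁·T₂⁴)/(D₁+D₂) = 3.239×10¹⁰ K⁴.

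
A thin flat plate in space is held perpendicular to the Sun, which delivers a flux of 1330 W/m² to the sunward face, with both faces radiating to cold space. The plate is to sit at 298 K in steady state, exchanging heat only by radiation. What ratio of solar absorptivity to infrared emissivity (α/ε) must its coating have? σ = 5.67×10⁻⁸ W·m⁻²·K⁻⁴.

Balance: αS·A = εσ·2A·T⁴ ⇒ α/ε = 2σT⁴/S.
α/ε = 2·5.67×10⁻⁸·(298)⁴/1330 = 2·5.67×10⁻⁸·7.886×10⁹/1330.

α/ε ≈ 0.672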